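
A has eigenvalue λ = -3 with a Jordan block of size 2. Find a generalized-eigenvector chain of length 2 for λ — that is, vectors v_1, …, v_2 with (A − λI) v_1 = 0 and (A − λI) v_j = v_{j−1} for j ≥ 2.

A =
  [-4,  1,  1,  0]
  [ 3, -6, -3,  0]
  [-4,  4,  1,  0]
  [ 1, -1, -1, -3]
A Jordan chain for λ = -3 of length 2:
v_1 = (-1, 3, -4, 1)ᵀ
v_2 = (1, 0, 0, 0)ᵀ

Let N = A − (-3)·I. We want v_2 with N^2 v_2 = 0 but N^1 v_2 ≠ 0; then v_{j-1} := N · v_j for j = 2, …, 2.

Pick v_2 = (1, 0, 0, 0)ᵀ.
Then v_1 = N · v_2 = (-1, 3, -4, 1)ᵀ.

Sanity check: (A − (-3)·I) v_1 = (0, 0, 0, 0)ᵀ = 0. ✓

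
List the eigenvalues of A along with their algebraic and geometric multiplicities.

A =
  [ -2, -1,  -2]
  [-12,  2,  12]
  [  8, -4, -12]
λ = -4: alg = 3, geom = 2

Step 1 — factor the characteristic polynomial to read off the algebraic multiplicities:
  χ_A(x) = (x + 4)^3

Step 2 — compute geometric multiplicities via the rank-nullity identity g(λ) = n − rank(A − λI):
  rank(A − (-4)·I) = 1, so dim ker(A − (-4)·I) = n − 1 = 2

Summary:
  λ = -4: algebraic multiplicity = 3, geometric multiplicity = 2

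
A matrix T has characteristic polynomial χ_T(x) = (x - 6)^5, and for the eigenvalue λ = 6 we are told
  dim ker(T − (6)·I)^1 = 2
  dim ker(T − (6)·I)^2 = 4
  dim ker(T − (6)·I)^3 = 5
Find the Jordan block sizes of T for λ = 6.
Block sizes for λ = 6: [3, 2]

From the dimensions of kernels of powers, the number of Jordan blocks of size at least j is d_j − d_{j−1} where d_j = dim ker(N^j) (with d_0 = 0). Computing the differences gives [2, 2, 1].
The number of blocks of size exactly k is (#blocks of size ≥ k) − (#blocks of size ≥ k + 1), so the partition is: 1 block(s) of size 2, 1 block(s) of size 3.
In nonincreasing order the block sizes are [3, 2].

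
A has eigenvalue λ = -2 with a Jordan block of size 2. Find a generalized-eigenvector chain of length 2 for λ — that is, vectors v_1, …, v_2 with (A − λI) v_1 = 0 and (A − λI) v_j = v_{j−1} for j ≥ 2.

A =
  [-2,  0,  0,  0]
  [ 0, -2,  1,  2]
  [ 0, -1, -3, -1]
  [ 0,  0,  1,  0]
A Jordan chain for λ = -2 of length 2:
v_1 = (0, 1, -2, 1)ᵀ
v_2 = (0, 1, 1, 0)ᵀ

Let N = A − (-2)·I. We want v_2 with N^2 v_2 = 0 but N^1 v_2 ≠ 0; then v_{j-1} := N · v_j for j = 2, …, 2.

Pick v_2 = (0, 1, 1, 0)ᵀ.
Then v_1 = N · v_2 = (0, 1, -2, 1)ᵀ.

Sanity check: (A − (-2)·I) v_1 = (0, 0, 0, 0)ᵀ = 0. ✓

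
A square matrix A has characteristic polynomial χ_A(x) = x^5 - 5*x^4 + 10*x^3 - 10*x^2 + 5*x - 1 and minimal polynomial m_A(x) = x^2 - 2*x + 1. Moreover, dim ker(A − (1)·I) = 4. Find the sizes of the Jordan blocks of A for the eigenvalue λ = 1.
Block sizes for λ = 1: [2, 1, 1, 1]

Step 1 — from the characteristic polynomial, algebraic multiplicity of λ = 1 is 5. From dim ker(A − (1)·I) = 4, there are exactly 4 Jordan blocks for λ = 1.
Step 2 — from the minimal polynomial, the factor (x − 1)^2 tells us the largest block for λ = 1 has size 2.
Step 3 — with total size 5, 4 blocks, and largest block 2, the block sizes (in nonincreasing order) are [2, 1, 1, 1].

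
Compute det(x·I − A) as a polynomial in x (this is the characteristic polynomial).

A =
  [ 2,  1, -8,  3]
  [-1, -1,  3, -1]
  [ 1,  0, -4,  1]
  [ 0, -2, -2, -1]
x^4 + 4*x^3 + 6*x^2 + 4*x + 1

Expanding det(x·I − A) (e.g. by cofactor expansion or by noting that A is similar to its Jordan form J, which has the same characteristic polynomial as A) gives
  χ_A(x) = x^4 + 4*x^3 + 6*x^2 + 4*x + 1
which factors as (x + 1)^4. The eigenvalues (with algebraic multiplicities) are λ = -1 with multiplicity 4.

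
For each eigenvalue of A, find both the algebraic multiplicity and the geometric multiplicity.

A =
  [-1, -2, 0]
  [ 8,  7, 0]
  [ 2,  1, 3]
λ = 3: alg = 3, geom = 2

Step 1 — factor the characteristic polynomial to read off the algebraic multiplicities:
  χ_A(x) = (x - 3)^3

Step 2 — compute geometric multiplicities via the rank-nullity identity g(λ) = n − rank(A − λI):
  rank(A − (3)·I) = 1, so dim ker(A − (3)·I) = n − 1 = 2

Summary:
  λ = 3: algebraic multiplicity = 3, geometric multiplicity = 2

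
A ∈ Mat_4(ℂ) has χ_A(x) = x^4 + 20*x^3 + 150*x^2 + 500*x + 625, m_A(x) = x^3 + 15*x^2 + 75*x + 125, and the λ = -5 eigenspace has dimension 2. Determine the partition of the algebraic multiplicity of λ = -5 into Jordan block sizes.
Block sizes for λ = -5: [3, 1]

Step 1 — from the characteristic polynomial, algebraic multiplicity of λ = -5 is 4. From dim ker(A − (-5)·I) = 2, there are exactly 2 Jordan blocks for λ = -5.
Step 2 — from the minimal polynomial, the factor (x + 5)^3 tells us the largest block for λ = -5 has size 3.
Step 3 — with total size 4, 2 blocks, and largest block 3, the block sizes (in nonincreasing order) are [3, 1].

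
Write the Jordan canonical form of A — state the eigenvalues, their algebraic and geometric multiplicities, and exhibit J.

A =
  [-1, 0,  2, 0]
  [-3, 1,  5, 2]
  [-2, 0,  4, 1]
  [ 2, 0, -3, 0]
J_3(1) ⊕ J_1(1)

The characteristic polynomial is
  det(x·I − A) = x^4 - 4*x^3 + 6*x^2 - 4*x + 1 = (x - 1)^4

Eigenvalues and multiplicities (the geometric multiplicity of λ is n − rank(A − λI), which equals the number of Jordan blocks for λ):
  λ = 1: algebraic multiplicity = 4, geometric multiplicity = 2

Determining the block sizes for each eigenvalue:
  λ = 1: with am = 4 and gm = 2, the partition is not yet determined (e.g. several partitions of 4 into 2 parts exist). Let N = A − (1)·I. Computing rank(N^1) = 2, rank(N^2) = 1, rank(N^3) = 0; the number of blocks of size ≥ j is rank(N^{j−1}) − rank(N^j), giving [2, 1, 1]. So we have 1 block(s) of size 3, 1 block(s) of size 1 → block sizes [3, 1]

Assembling the blocks gives a Jordan form
J =
  [1, 1, 0, 0]
  [0, 1, 1, 0]
  [0, 0, 1, 0]
  [0, 0, 0, 1]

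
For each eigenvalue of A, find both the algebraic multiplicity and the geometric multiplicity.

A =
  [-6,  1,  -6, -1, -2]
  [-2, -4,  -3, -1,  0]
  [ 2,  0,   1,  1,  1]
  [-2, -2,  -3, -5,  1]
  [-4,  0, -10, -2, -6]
λ = -4: alg = 5, geom = 2

Step 1 — factor the characteristic polynomial to read off the algebraic multiplicities:
  χ_A(x) = (x + 4)^5

Step 2 — compute geometric multiplicities via the rank-nullity identity g(λ) = n − rank(A − λI):
  rank(A − (-4)·I) = 3, so dim ker(A − (-4)·I) = n − 3 = 2

Summary:
  λ = -4: algebraic multiplicity = 5, geometric multiplicity = 2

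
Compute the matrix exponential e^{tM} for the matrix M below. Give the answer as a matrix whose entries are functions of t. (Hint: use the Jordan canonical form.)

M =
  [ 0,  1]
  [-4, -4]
e^{tM} =
  [2*t*exp(-2*t) + exp(-2*t), t*exp(-2*t)]
  [-4*t*exp(-2*t), -2*t*exp(-2*t) + exp(-2*t)]

Strategy: write M = P · J · P⁻¹ where J is a Jordan canonical form, so e^{tM} = P · e^{tJ} · P⁻¹, and e^{tJ} can be computed block-by-block.

M has Jordan form
J =
  [-2,  1]
  [ 0, -2]
(up to reordering of blocks).

Per-block formulas:
  For a 2×2 Jordan block J_2(-2): exp(t · J_2(-2)) = e^(-2t)·(I + t·N), where N is the 2×2 nilpotent shift.

After assembling e^{tJ} and conjugating by P, we get:

e^{tM} =
  [2*t*exp(-2*t) + exp(-2*t), t*exp(-2*t)]
  [-4*t*exp(-2*t), -2*t*exp(-2*t) + exp(-2*t)]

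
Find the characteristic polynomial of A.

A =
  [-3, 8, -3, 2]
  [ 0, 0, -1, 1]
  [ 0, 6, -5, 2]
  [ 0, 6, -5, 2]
x^4 + 6*x^3 + 9*x^2

Expanding det(x·I − A) (e.g. by cofactor expansion or by noting that A is similar to its Jordan form J, which has the same characteristic polynomial as A) gives
  χ_A(x) = x^4 + 6*x^3 + 9*x^2
which factors as x^2*(x + 3)^2. The eigenvalues (with algebraic multiplicities) are λ = -3 with multiplicity 2, λ = 0 with multiplicity 2.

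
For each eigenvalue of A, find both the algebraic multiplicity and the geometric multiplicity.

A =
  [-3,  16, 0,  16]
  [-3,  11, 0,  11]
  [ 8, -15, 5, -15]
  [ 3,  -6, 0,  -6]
λ = -3: alg = 1, geom = 1; λ = 0: alg = 1, geom = 1; λ = 5: alg = 2, geom = 1

Step 1 — factor the characteristic polynomial to read off the algebraic multiplicities:
  χ_A(x) = x*(x - 5)^2*(x + 3)

Step 2 — compute geometric multiplicities via the rank-nullity identity g(λ) = n − rank(A − λI):
  rank(A − (-3)·I) = 3, so dim ker(A − (-3)·I) = n − 3 = 1
  rank(A − (0)·I) = 3, so dim ker(A − (0)·I) = n − 3 = 1
  rank(A − (5)·I) = 3, so dim ker(A − (5)·I) = n − 3 = 1

Summary:
  λ = -3: algebraic multiplicity = 1, geometric multiplicity = 1
  λ = 0: algebraic multiplicity = 1, geometric multiplicity = 1
  λ = 5: algebraic multiplicity = 2, geometric multiplicity = 1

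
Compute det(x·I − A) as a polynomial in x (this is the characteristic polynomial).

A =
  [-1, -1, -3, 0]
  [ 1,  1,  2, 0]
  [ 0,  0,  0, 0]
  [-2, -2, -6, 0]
x^4

Expanding det(x·I − A) (e.g. by cofactor expansion or by noting that A is similar to its Jordan form J, which has the same characteristic polynomial as A) gives
  χ_A(x) = x^4
which factors as x^4. The eigenvalues (with algebraic multiplicities) are λ = 0 with multiplicity 4.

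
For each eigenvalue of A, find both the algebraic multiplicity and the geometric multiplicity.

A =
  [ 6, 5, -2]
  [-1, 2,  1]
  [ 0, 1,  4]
λ = 4: alg = 3, geom = 1

Step 1 — factor the characteristic polynomial to read off the algebraic multiplicities:
  χ_A(x) = (x - 4)^3

Step 2 — compute geometric multiplicities via the rank-nullity identity g(λ) = n − rank(A − λI):
  rank(A − (4)·I) = 2, so dim ker(A − (4)·I) = n − 2 = 1

Summary:
  λ = 4: algebraic multiplicity = 3, geometric multiplicity = 1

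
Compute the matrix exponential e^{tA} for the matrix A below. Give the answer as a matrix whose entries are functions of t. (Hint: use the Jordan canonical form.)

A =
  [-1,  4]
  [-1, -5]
e^{tA} =
  [2*t*exp(-3*t) + exp(-3*t), 4*t*exp(-3*t)]
  [-t*exp(-3*t), -2*t*exp(-3*t) + exp(-3*t)]

Strategy: write A = P · J · P⁻¹ where J is a Jordan canonical form, so e^{tA} = P · e^{tJ} · P⁻¹, and e^{tJ} can be computed block-by-block.

A has Jordan form
J =
  [-3,  1]
  [ 0, -3]
(up to reordering of blocks).

Per-block formulas:
  For a 2×2 Jordan block J_2(-3): exp(t · J_2(-3)) = e^(-3t)·(I + t·N), where N is the 2×2 nilpotent shift.

After assembling e^{tJ} and conjugating by P, we get:

e^{tA} =
  [2*t*exp(-3*t) + exp(-3*t), 4*t*exp(-3*t)]
  [-t*exp(-3*t), -2*t*exp(-3*t) + exp(-3*t)]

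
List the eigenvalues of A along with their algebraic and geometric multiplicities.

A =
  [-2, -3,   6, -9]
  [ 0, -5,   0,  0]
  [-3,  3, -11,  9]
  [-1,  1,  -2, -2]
λ = -5: alg = 4, geom = 3

Step 1 — factor the characteristic polynomial to read off the algebraic multiplicities:
  χ_A(x) = (x + 5)^4

Step 2 — compute geometric multiplicities via the rank-nullity identity g(λ) = n − rank(A − λI):
  rank(A − (-5)·I) = 1, so dim ker(A − (-5)·I) = n − 1 = 3

Summary:
  λ = -5: algebraic multiplicity = 4, geometric multiplicity = 3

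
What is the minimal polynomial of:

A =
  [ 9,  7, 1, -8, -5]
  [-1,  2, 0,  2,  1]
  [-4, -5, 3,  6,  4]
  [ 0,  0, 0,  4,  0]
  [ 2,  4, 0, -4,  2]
x^3 - 12*x^2 + 48*x - 64

The characteristic polynomial is χ_A(x) = (x - 4)^5, so the eigenvalues are known. The minimal polynomial is
  m_A(x) = Π_λ (x − λ)^{k_λ}
where k_λ is the size of the *largest* Jordan block for λ (equivalently, the smallest k with (A − λI)^k v = 0 for every generalised eigenvector v of λ).

  λ = 4: largest Jordan block has size 3, contributing (x − 4)^3

So m_A(x) = (x - 4)^3 = x^3 - 12*x^2 + 48*x - 64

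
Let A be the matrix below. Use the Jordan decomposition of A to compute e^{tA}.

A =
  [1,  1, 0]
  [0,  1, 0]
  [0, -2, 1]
e^{tA} =
  [exp(t), t*exp(t), 0]
  [0, exp(t), 0]
  [0, -2*t*exp(t), exp(t)]

Strategy: write A = P · J · P⁻¹ where J is a Jordan canonical form, so e^{tA} = P · e^{tJ} · P⁻¹, and e^{tJ} can be computed block-by-block.

A has Jordan form
J =
  [1, 1, 0]
  [0, 1, 0]
  [0, 0, 1]
(up to reordering of blocks).

Per-block formulas:
  For a 1×1 block at λ = 1: exp(t · [1]) = [e^(1t)].
  For a 2×2 Jordan block J_2(1): exp(t · J_2(1)) = e^(1t)·(I + t·N), where N is the 2×2 nilpotent shift.

After assembling e^{tJ} and conjugating by P, we get:

e^{tA} =
  [exp(t), t*exp(t), 0]
  [0, exp(t), 0]
  [0, -2*t*exp(t), exp(t)]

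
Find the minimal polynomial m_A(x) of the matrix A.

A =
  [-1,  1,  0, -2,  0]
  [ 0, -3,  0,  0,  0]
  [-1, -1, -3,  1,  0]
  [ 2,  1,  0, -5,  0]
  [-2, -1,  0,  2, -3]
x^2 + 6*x + 9

The characteristic polynomial is χ_A(x) = (x + 3)^5, so the eigenvalues are known. The minimal polynomial is
  m_A(x) = Π_λ (x − λ)^{k_λ}
where k_λ is the size of the *largest* Jordan block for λ (equivalently, the smallest k with (A − λI)^k v = 0 for every generalised eigenvector v of λ).

  λ = -3: largest Jordan block has size 2, contributing (x + 3)^2

So m_A(x) = (x + 3)^2 = x^2 + 6*x + 9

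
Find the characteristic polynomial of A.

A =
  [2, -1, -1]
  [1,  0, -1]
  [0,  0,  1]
x^3 - 3*x^2 + 3*x - 1

Expanding det(x·I − A) (e.g. by cofactor expansion or by noting that A is similar to its Jordan form J, which has the same characteristic polynomial as A) gives
  χ_A(x) = x^3 - 3*x^2 + 3*x - 1
which factors as (x - 1)^3. The eigenvalues (with algebraic multiplicities) are λ = 1 with multiplicity 3.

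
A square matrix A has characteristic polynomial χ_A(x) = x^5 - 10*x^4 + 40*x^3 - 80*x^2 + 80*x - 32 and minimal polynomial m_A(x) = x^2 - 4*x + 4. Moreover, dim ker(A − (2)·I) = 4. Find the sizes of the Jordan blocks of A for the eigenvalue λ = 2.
Block sizes for λ = 2: [2, 1, 1, 1]

Step 1 — from the characteristic polynomial, algebraic multiplicity of λ = 2 is 5. From dim ker(A − (2)·I) = 4, there are exactly 4 Jordan blocks for λ = 2.
Step 2 — from the minimal polynomial, the factor (x − 2)^2 tells us the largest block for λ = 2 has size 2.
Step 3 — with total size 5, 4 blocks, and largest block 2, the block sizes (in nonincreasing order) are [2, 1, 1, 1].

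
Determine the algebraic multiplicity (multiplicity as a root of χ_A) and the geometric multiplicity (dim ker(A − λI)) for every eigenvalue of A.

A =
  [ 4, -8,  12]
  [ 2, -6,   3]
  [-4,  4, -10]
λ = -4: alg = 3, geom = 2

Step 1 — factor the characteristic polynomial to read off the algebraic multiplicities:
  χ_A(x) = (x + 4)^3

Step 2 — compute geometric multiplicities via the rank-nullity identity g(λ) = n − rank(A − λI):
  rank(A − (-4)·I) = 1, so dim ker(A − (-4)·I) = n − 1 = 2

Summary:
  λ = -4: algebraic multiplicity = 3, geometric multiplicity = 2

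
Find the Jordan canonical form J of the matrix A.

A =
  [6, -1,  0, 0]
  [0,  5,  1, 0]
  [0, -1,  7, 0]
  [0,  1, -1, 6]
J_3(6) ⊕ J_1(6)

The characteristic polynomial is
  det(x·I − A) = x^4 - 24*x^3 + 216*x^2 - 864*x + 1296 = (x - 6)^4

Eigenvalues and multiplicities (the geometric multiplicity of λ is n − rank(A − λI), which equals the number of Jordan blocks for λ):
  λ = 6: algebraic multiplicity = 4, geometric multiplicity = 2

Determining the block sizes for each eigenvalue:
  λ = 6: with am = 4 and gm = 2, the partition is not yet determined (e.g. several partitions of 4 into 2 parts exist). Let N = A − (6)·I. Computing rank(N^1) = 2, rank(N^2) = 1, rank(N^3) = 0; the number of blocks of size ≥ j is rank(N^{j−1}) − rank(N^j), giving [2, 1, 1]. So we have 1 block(s) of size 3, 1 block(s) of size 1 → block sizes [3, 1]

Assembling the blocks gives a Jordan form
J =
  [6, 1, 0, 0]
  [0, 6, 1, 0]
  [0, 0, 6, 0]
  [0, 0, 0, 6]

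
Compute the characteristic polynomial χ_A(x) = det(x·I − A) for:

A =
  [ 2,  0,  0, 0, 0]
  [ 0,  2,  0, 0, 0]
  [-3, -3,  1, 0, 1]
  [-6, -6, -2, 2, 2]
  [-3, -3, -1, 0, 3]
x^5 - 10*x^4 + 40*x^3 - 80*x^2 + 80*x - 32

Expanding det(x·I − A) (e.g. by cofactor expansion or by noting that A is similar to its Jordan form J, which has the same characteristic polynomial as A) gives
  χ_A(x) = x^5 - 10*x^4 + 40*x^3 - 80*x^2 + 80*x - 32
which factors as (x - 2)^5. The eigenvalues (with algebraic multiplicities) are λ = 2 with multiplicity 5.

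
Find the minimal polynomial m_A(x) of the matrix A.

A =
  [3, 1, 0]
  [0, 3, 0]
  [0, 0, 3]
x^2 - 6*x + 9

The characteristic polynomial is χ_A(x) = (x - 3)^3, so the eigenvalues are known. The minimal polynomial is
  m_A(x) = Π_λ (x − λ)^{k_λ}
where k_λ is the size of the *largest* Jordan block for λ (equivalently, the smallest k with (A − λI)^k v = 0 for every generalised eigenvector v of λ).

  λ = 3: largest Jordan block has size 2, contributing (x − 3)^2

So m_A(x) = (x - 3)^2 = x^2 - 6*x + 9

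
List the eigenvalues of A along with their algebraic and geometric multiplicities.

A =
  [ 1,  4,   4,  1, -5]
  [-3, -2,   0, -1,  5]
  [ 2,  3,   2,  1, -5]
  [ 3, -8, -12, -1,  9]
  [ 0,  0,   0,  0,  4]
λ = 0: alg = 4, geom = 2; λ = 4: alg = 1, geom = 1

Step 1 — factor the characteristic polynomial to read off the algebraic multiplicities:
  χ_A(x) = x^4*(x - 4)

Step 2 — compute geometric multiplicities via the rank-nullity identity g(λ) = n − rank(A − λI):
  rank(A − (0)·I) = 3, so dim ker(A − (0)·I) = n − 3 = 2
  rank(A − (4)·I) = 4, so dim ker(A − (4)·I) = n − 4 = 1

Summary:
  λ = 0: algebraic multiplicity = 4, geometric multiplicity = 2
  λ = 4: algebraic multiplicity = 1, geometric multiplicity = 1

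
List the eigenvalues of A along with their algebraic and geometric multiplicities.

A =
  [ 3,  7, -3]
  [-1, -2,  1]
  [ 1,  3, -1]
λ = 0: alg = 3, geom = 1

Step 1 — factor the characteristic polynomial to read off the algebraic multiplicities:
  χ_A(x) = x^3

Step 2 — compute geometric multiplicities via the rank-nullity identity g(λ) = n − rank(A − λI):
  rank(A − (0)·I) = 2, so dim ker(A − (0)·I) = n − 2 = 1

Summary:
  λ = 0: algebraic multiplicity = 3, geometric multiplicity = 1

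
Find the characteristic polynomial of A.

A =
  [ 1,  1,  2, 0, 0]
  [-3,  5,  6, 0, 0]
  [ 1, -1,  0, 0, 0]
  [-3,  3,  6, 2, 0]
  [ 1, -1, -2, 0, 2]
x^5 - 10*x^4 + 40*x^3 - 80*x^2 + 80*x - 32

Expanding det(x·I − A) (e.g. by cofactor expansion or by noting that A is similar to its Jordan form J, which has the same characteristic polynomial as A) gives
  χ_A(x) = x^5 - 10*x^4 + 40*x^3 - 80*x^2 + 80*x - 32
which factors as (x - 2)^5. The eigenvalues (with algebraic multiplicities) are λ = 2 with multiplicity 5.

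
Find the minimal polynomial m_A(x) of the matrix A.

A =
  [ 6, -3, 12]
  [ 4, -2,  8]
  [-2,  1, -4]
x^2

The characteristic polynomial is χ_A(x) = x^3, so the eigenvalues are known. The minimal polynomial is
  m_A(x) = Π_λ (x − λ)^{k_λ}
where k_λ is the size of the *largest* Jordan block for λ (equivalently, the smallest k with (A − λI)^k v = 0 for every generalised eigenvector v of λ).

  λ = 0: largest Jordan block has size 2, contributing (x − 0)^2

So m_A(x) = x^2 = x^2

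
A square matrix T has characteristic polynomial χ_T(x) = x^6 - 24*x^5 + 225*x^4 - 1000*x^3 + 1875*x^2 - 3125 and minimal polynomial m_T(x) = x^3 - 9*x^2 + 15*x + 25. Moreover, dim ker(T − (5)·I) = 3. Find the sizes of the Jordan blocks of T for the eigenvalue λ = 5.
Block sizes for λ = 5: [2, 2, 1]

Step 1 — from the characteristic polynomial, algebraic multiplicity of λ = 5 is 5. From dim ker(T − (5)·I) = 3, there are exactly 3 Jordan blocks for λ = 5.
Step 2 — from the minimal polynomial, the factor (x − 5)^2 tells us the largest block for λ = 5 has size 2.
Step 3 — with total size 5, 3 blocks, and largest block 2, the block sizes (in nonincreasing order) are [2, 2, 1].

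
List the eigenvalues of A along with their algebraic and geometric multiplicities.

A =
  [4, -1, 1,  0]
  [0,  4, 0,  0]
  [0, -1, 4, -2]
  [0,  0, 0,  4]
λ = 4: alg = 4, geom = 2

Step 1 — factor the characteristic polynomial to read off the algebraic multiplicities:
  χ_A(x) = (x - 4)^4

Step 2 — compute geometric multiplicities via the rank-nullity identity g(λ) = n − rank(A − λI):
  rank(A − (4)·I) = 2, so dim ker(A − (4)·I) = n − 2 = 2

Summary:
  λ = 4: algebraic multiplicity = 4, geometric multiplicity = 2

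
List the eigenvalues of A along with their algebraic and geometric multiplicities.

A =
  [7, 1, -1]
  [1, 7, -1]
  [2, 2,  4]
λ = 6: alg = 3, geom = 2

Step 1 — factor the characteristic polynomial to read off the algebraic multiplicities:
  χ_A(x) = (x - 6)^3

Step 2 — compute geometric multiplicities via the rank-nullity identity g(λ) = n − rank(A − λI):
  rank(A − (6)·I) = 1, so dim ker(A − (6)·I) = n − 1 = 2

Summary:
  λ = 6: algebraic multiplicity = 3, geometric multiplicity = 2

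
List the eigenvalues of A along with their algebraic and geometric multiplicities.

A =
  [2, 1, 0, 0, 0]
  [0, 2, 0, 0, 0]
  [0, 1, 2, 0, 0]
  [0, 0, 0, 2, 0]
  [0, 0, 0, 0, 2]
λ = 2: alg = 5, geom = 4

Step 1 — factor the characteristic polynomial to read off the algebraic multiplicities:
  χ_A(x) = (x - 2)^5

Step 2 — compute geometric multiplicities via the rank-nullity identity g(λ) = n − rank(A − λI):
  rank(A − (2)·I) = 1, so dim ker(A − (2)·I) = n − 1 = 4

Summary:
  λ = 2: algebraic multiplicity = 5, geometric multiplicity = 4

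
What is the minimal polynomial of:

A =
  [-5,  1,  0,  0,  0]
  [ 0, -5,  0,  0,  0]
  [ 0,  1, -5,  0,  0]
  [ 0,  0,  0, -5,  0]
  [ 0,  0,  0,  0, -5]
x^2 + 10*x + 25

The characteristic polynomial is χ_A(x) = (x + 5)^5, so the eigenvalues are known. The minimal polynomial is
  m_A(x) = Π_λ (x − λ)^{k_λ}
where k_λ is the size of the *largest* Jordan block for λ (equivalently, the smallest k with (A − λI)^k v = 0 for every generalised eigenvector v of λ).

  λ = -5: largest Jordan block has size 2, contributing (x + 5)^2

So m_A(x) = (x + 5)^2 = x^2 + 10*x + 25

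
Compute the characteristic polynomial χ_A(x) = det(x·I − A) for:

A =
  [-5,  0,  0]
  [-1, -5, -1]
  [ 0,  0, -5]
x^3 + 15*x^2 + 75*x + 125

Expanding det(x·I − A) (e.g. by cofactor expansion or by noting that A is similar to its Jordan form J, which has the same characteristic polynomial as A) gives
  χ_A(x) = x^3 + 15*x^2 + 75*x + 125
which factors as (x + 5)^3. The eigenvalues (with algebraic multiplicities) are λ = -5 with multiplicity 3.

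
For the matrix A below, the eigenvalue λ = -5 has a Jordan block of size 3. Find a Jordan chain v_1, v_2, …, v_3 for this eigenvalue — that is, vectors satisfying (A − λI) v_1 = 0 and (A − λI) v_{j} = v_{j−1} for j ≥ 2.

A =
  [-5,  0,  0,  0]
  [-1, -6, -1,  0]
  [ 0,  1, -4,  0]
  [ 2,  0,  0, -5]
A Jordan chain for λ = -5 of length 3:
v_1 = (0, 1, -1, 0)ᵀ
v_2 = (0, -1, 0, 2)ᵀ
v_3 = (1, 0, 0, 0)ᵀ

Let N = A − (-5)·I. We want v_3 with N^3 v_3 = 0 but N^2 v_3 ≠ 0; then v_{j-1} := N · v_j for j = 3, …, 2.

Pick v_3 = (1, 0, 0, 0)ᵀ.
Then v_2 = N · v_3 = (0, -1, 0, 2)ᵀ.
Then v_1 = N · v_2 = (0, 1, -1, 0)ᵀ.

Sanity check: (A − (-5)·I) v_1 = (0, 0, 0, 0)ᵀ = 0. ✓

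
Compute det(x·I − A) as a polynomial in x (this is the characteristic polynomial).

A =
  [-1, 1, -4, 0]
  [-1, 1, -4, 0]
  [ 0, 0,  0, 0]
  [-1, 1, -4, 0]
x^4

Expanding det(x·I − A) (e.g. by cofactor expansion or by noting that A is similar to its Jordan form J, which has the same characteristic polynomial as A) gives
  χ_A(x) = x^4
which factors as x^4. The eigenvalues (with algebraic multiplicities) are λ = 0 with multiplicity 4.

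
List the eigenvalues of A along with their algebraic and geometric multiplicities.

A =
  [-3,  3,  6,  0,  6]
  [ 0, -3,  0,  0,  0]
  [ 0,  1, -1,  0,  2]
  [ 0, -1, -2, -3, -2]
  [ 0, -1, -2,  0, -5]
λ = -3: alg = 5, geom = 4

Step 1 — factor the characteristic polynomial to read off the algebraic multiplicities:
  χ_A(x) = (x + 3)^5

Step 2 — compute geometric multiplicities via the rank-nullity identity g(λ) = n − rank(A − λI):
  rank(A − (-3)·I) = 1, so dim ker(A − (-3)·I) = n − 1 = 4

Summary:
  λ = -3: algebraic multiplicity = 5, geometric multiplicity = 4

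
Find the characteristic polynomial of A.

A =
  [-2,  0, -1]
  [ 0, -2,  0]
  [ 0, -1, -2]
x^3 + 6*x^2 + 12*x + 8

Expanding det(x·I − A) (e.g. by cofactor expansion or by noting that A is similar to its Jordan form J, which has the same characteristic polynomial as A) gives
  χ_A(x) = x^3 + 6*x^2 + 12*x + 8
which factors as (x + 2)^3. The eigenvalues (with algebraic multiplicities) are λ = -2 with multiplicity 3.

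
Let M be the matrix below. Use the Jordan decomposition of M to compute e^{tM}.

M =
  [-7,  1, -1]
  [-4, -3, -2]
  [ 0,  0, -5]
e^{tM} =
  [-2*t*exp(-5*t) + exp(-5*t), t*exp(-5*t), -t*exp(-5*t)]
  [-4*t*exp(-5*t), 2*t*exp(-5*t) + exp(-5*t), -2*t*exp(-5*t)]
  [0, 0, exp(-5*t)]

Strategy: write M = P · J · P⁻¹ where J is a Jordan canonical form, so e^{tM} = P · e^{tJ} · P⁻¹, and e^{tJ} can be computed block-by-block.

M has Jordan form
J =
  [-5,  1,  0]
  [ 0, -5,  0]
  [ 0,  0, -5]
(up to reordering of blocks).

Per-block formulas:
  For a 1×1 block at λ = -5: exp(t · [-5]) = [e^(-5t)].
  For a 2×2 Jordan block J_2(-5): exp(t · J_2(-5)) = e^(-5t)·(I + t·N), where N is the 2×2 nilpotent shift.

After assembling e^{tJ} and conjugating by P, we get:

e^{tM} =
  [-2*t*exp(-5*t) + exp(-5*t), t*exp(-5*t), -t*exp(-5*t)]
  [-4*t*exp(-5*t), 2*t*exp(-5*t) + exp(-5*t), -2*t*exp(-5*t)]
  [0, 0, exp(-5*t)]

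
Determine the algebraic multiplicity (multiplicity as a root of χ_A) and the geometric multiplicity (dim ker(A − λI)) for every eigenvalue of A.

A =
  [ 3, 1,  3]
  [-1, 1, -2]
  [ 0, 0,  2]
λ = 2: alg = 3, geom = 1

Step 1 — factor the characteristic polynomial to read off the algebraic multiplicities:
  χ_A(x) = (x - 2)^3

Step 2 — compute geometric multiplicities via the rank-nullity identity g(λ) = n − rank(A − λI):
  rank(A − (2)·I) = 2, so dim ker(A − (2)·I) = n − 2 = 1

Summary:
  λ = 2: algebraic multiplicity = 3, geometric multiplicity = 1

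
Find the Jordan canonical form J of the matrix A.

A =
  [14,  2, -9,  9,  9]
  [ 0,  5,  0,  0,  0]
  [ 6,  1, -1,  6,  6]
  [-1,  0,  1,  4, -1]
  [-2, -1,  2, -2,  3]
J_2(5) ⊕ J_2(5) ⊕ J_1(5)

The characteristic polynomial is
  det(x·I − A) = x^5 - 25*x^4 + 250*x^3 - 1250*x^2 + 3125*x - 3125 = (x - 5)^5

Eigenvalues and multiplicities (the geometric multiplicity of λ is n − rank(A − λI), which equals the number of Jordan blocks for λ):
  λ = 5: algebraic multiplicity = 5, geometric multiplicity = 3

Determining the block sizes for each eigenvalue:
  λ = 5: with am = 5 and gm = 3, the partition is not yet determined (e.g. several partitions of 5 into 3 parts exist). Let N = A − (5)·I. Computing rank(N^1) = 2, rank(N^2) = 0; the number of blocks of size ≥ j is rank(N^{j−1}) − rank(N^j), giving [3, 2]. So we have 2 block(s) of size 2, 1 block(s) of size 1 → block sizes [2, 2, 1]

Assembling the blocks gives a Jordan form
J =
  [5, 1, 0, 0, 0]
  [0, 5, 0, 0, 0]
  [0, 0, 5, 1, 0]
  [0, 0, 0, 5, 0]
  [0, 0, 0, 0, 5]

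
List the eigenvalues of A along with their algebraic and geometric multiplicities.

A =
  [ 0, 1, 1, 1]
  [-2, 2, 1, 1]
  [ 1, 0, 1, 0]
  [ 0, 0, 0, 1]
λ = 1: alg = 4, geom = 2

Step 1 — factor the characteristic polynomial to read off the algebraic multiplicities:
  χ_A(x) = (x - 1)^4

Step 2 — compute geometric multiplicities via the rank-nullity identity g(λ) = n − rank(A − λI):
  rank(A − (1)·I) = 2, so dim ker(A − (1)·I) = n − 2 = 2

Summary:
  λ = 1: algebraic multiplicity = 4, geometric multiplicity = 2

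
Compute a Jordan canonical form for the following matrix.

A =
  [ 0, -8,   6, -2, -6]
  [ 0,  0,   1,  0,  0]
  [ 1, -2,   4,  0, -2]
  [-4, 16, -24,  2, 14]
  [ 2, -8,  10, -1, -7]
J_1(-1) ⊕ J_3(0) ⊕ J_1(0)

The characteristic polynomial is
  det(x·I − A) = x^5 + x^4 = x^4*(x + 1)

Eigenvalues and multiplicities (the geometric multiplicity of λ is n − rank(A − λI), which equals the number of Jordan blocks for λ):
  λ = -1: algebraic multiplicity = 1, geometric multiplicity = 1
  λ = 0: algebraic multiplicity = 4, geometric multiplicity = 2

Determining the block sizes for each eigenvalue:
  λ = -1: one block (gm = 1), so the single block has size am = 1 → block sizes [1]
  λ = 0: with am = 4 and gm = 2, the partition is not yet determined (e.g. several partitions of 4 into 2 parts exist). Let N = A − (0)·I. Computing rank(N^1) = 3, rank(N^2) = 2, rank(N^3) = 1; the number of blocks of size ≥ j is rank(N^{j−1}) − rank(N^j), giving [2, 1, 1]. So we have 1 block(s) of size 3, 1 block(s) of size 1 → block sizes [3, 1]

Assembling the blocks gives a Jordan form
J =
  [-1, 0, 0, 0, 0]
  [ 0, 0, 1, 0, 0]
  [ 0, 0, 0, 1, 0]
  [ 0, 0, 0, 0, 0]
  [ 0, 0, 0, 0, 0]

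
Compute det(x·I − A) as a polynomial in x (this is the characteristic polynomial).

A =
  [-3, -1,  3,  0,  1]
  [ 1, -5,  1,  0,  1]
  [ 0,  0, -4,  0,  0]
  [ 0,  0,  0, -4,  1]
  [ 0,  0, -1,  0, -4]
x^5 + 20*x^4 + 160*x^3 + 640*x^2 + 1280*x + 1024

Expanding det(x·I − A) (e.g. by cofactor expansion or by noting that A is similar to its Jordan form J, which has the same characteristic polynomial as A) gives
  χ_A(x) = x^5 + 20*x^4 + 160*x^3 + 640*x^2 + 1280*x + 1024
which factors as (x + 4)^5. The eigenvalues (with algebraic multiplicities) are λ = -4 with multiplicity 5.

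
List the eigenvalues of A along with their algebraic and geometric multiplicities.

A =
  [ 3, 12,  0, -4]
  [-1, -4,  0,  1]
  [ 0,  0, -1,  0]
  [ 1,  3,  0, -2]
λ = -1: alg = 4, geom = 3

Step 1 — factor the characteristic polynomial to read off the algebraic multiplicities:
  χ_A(x) = (x + 1)^4

Step 2 — compute geometric multiplicities via the rank-nullity identity g(λ) = n − rank(A − λI):
  rank(A − (-1)·I) = 1, so dim ker(A − (-1)·I) = n − 1 = 3

Summary:
  λ = -1: algebraic multiplicity = 4, geometric multiplicity = 3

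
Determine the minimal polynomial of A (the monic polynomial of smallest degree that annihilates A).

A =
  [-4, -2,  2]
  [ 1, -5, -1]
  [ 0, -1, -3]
x^3 + 12*x^2 + 48*x + 64

The characteristic polynomial is χ_A(x) = (x + 4)^3, so the eigenvalues are known. The minimal polynomial is
  m_A(x) = Π_λ (x − λ)^{k_λ}
where k_λ is the size of the *largest* Jordan block for λ (equivalently, the smallest k with (A − λI)^k v = 0 for every generalised eigenvector v of λ).

  λ = -4: largest Jordan block has size 3, contributing (x + 4)^3

So m_A(x) = (x + 4)^3 = x^3 + 12*x^2 + 48*x + 64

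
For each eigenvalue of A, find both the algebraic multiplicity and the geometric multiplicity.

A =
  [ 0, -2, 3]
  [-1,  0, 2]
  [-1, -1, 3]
λ = 1: alg = 3, geom = 1

Step 1 — factor the characteristic polynomial to read off the algebraic multiplicities:
  χ_A(x) = (x - 1)^3

Step 2 — compute geometric multiplicities via the rank-nullity identity g(λ) = n − rank(A − λI):
  rank(A − (1)·I) = 2, so dim ker(A − (1)·I) = n − 2 = 1

Summary:
  λ = 1: algebraic multiplicity = 3, geometric multiplicity = 1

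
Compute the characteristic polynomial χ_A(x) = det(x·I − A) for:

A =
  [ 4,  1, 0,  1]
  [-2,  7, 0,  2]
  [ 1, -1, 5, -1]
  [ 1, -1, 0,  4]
x^4 - 20*x^3 + 150*x^2 - 500*x + 625

Expanding det(x·I − A) (e.g. by cofactor expansion or by noting that A is similar to its Jordan form J, which has the same characteristic polynomial as A) gives
  χ_A(x) = x^4 - 20*x^3 + 150*x^2 - 500*x + 625
which factors as (x - 5)^4. The eigenvalues (with algebraic multiplicities) are λ = 5 with multiplicity 4.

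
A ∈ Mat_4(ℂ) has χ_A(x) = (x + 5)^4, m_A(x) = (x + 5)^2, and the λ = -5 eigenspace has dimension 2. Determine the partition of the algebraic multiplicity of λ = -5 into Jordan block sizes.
Block sizes for λ = -5: [2, 2]

Step 1 — from the characteristic polynomial, algebraic multiplicity of λ = -5 is 4. From dim ker(A − (-5)·I) = 2, there are exactly 2 Jordan blocks for λ = -5.
Step 2 — from the minimal polynomial, the factor (x + 5)^2 tells us the largest block for λ = -5 has size 2.
Step 3 — with total size 4, 2 blocks, and largest block 2, the block sizes (in nonincreasing order) are [2, 2].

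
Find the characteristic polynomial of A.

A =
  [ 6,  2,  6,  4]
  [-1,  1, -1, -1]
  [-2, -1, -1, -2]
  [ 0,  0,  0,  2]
x^4 - 8*x^3 + 24*x^2 - 32*x + 16

Expanding det(x·I − A) (e.g. by cofactor expansion or by noting that A is similar to its Jordan form J, which has the same characteristic polynomial as A) gives
  χ_A(x) = x^4 - 8*x^3 + 24*x^2 - 32*x + 16
which factors as (x - 2)^4. The eigenvalues (with algebraic multiplicities) are λ = 2 with multiplicity 4.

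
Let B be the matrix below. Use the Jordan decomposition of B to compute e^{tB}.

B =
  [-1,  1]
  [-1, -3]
e^{tB} =
  [t*exp(-2*t) + exp(-2*t), t*exp(-2*t)]
  [-t*exp(-2*t), -t*exp(-2*t) + exp(-2*t)]

Strategy: write B = P · J · P⁻¹ where J is a Jordan canonical form, so e^{tB} = P · e^{tJ} · P⁻¹, and e^{tJ} can be computed block-by-block.

B has Jordan form
J =
  [-2,  1]
  [ 0, -2]
(up to reordering of blocks).

Per-block formulas:
  For a 2×2 Jordan block J_2(-2): exp(t · J_2(-2)) = e^(-2t)·(I + t·N), where N is the 2×2 nilpotent shift.

After assembling e^{tJ} and conjugating by P, we get:

e^{tB} =
  [t*exp(-2*t) + exp(-2*t), t*exp(-2*t)]
  [-t*exp(-2*t), -t*exp(-2*t) + exp(-2*t)]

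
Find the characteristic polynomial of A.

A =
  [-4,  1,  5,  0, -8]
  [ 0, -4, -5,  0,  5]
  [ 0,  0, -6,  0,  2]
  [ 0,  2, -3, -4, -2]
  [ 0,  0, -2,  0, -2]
x^5 + 20*x^4 + 160*x^3 + 640*x^2 + 1280*x + 1024

Expanding det(x·I − A) (e.g. by cofactor expansion or by noting that A is similar to its Jordan form J, which has the same characteristic polynomial as A) gives
  χ_A(x) = x^5 + 20*x^4 + 160*x^3 + 640*x^2 + 1280*x + 1024
which factors as (x + 4)^5. The eigenvalues (with algebraic multiplicities) are λ = -4 with multiplicity 5.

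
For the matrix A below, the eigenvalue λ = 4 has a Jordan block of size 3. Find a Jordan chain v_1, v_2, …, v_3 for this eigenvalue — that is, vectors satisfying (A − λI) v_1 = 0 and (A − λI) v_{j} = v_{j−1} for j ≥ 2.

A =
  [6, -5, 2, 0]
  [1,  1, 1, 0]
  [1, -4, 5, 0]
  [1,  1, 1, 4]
A Jordan chain for λ = 4 of length 3:
v_1 = (1, 0, -1, 4)ᵀ
v_2 = (2, 1, 1, 1)ᵀ
v_3 = (1, 0, 0, 0)ᵀ

Let N = A − (4)·I. We want v_3 with N^3 v_3 = 0 but N^2 v_3 ≠ 0; then v_{j-1} := N · v_j for j = 3, …, 2.

Pick v_3 = (1, 0, 0, 0)ᵀ.
Then v_2 = N · v_3 = (2, 1, 1, 1)ᵀ.
Then v_1 = N · v_2 = (1, 0, -1, 4)ᵀ.

Sanity check: (A − (4)·I) v_1 = (0, 0, 0, 0)ᵀ = 0. ✓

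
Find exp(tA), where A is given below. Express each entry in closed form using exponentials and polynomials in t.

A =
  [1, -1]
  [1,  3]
e^{tA} =
  [-t*exp(2*t) + exp(2*t), -t*exp(2*t)]
  [t*exp(2*t), t*exp(2*t) + exp(2*t)]

Strategy: write A = P · J · P⁻¹ where J is a Jordan canonical form, so e^{tA} = P · e^{tJ} · P⁻¹, and e^{tJ} can be computed block-by-block.

A has Jordan form
J =
  [2, 1]
  [0, 2]
(up to reordering of blocks).

Per-block formulas:
  For a 2×2 Jordan block J_2(2): exp(t · J_2(2)) = e^(2t)·(I + t·N), where N is the 2×2 nilpotent shift.

After assembling e^{tJ} and conjugating by P, we get:

e^{tA} =
  [-t*exp(2*t) + exp(2*t), -t*exp(2*t)]
  [t*exp(2*t), t*exp(2*t) + exp(2*t)]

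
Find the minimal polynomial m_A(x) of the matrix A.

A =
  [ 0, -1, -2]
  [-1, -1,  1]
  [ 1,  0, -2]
x^3 + 3*x^2 + 3*x + 1

The characteristic polynomial is χ_A(x) = (x + 1)^3, so the eigenvalues are known. The minimal polynomial is
  m_A(x) = Π_λ (x − λ)^{k_λ}
where k_λ is the size of the *largest* Jordan block for λ (equivalently, the smallest k with (A − λI)^k v = 0 for every generalised eigenvector v of λ).

  λ = -1: largest Jordan block has size 3, contributing (x + 1)^3

So m_A(x) = (x + 1)^3 = x^3 + 3*x^2 + 3*x + 1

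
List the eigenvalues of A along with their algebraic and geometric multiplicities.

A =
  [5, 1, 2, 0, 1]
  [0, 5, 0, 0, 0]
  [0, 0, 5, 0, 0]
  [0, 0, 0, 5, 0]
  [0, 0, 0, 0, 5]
λ = 5: alg = 5, geom = 4

Step 1 — factor the characteristic polynomial to read off the algebraic multiplicities:
  χ_A(x) = (x - 5)^5

Step 2 — compute geometric multiplicities via the rank-nullity identity g(λ) = n − rank(A − λI):
  rank(A − (5)·I) = 1, so dim ker(A − (5)·I) = n − 1 = 4

Summary:
  λ = 5: algebraic multiplicity = 5, geometric multiplicity = 4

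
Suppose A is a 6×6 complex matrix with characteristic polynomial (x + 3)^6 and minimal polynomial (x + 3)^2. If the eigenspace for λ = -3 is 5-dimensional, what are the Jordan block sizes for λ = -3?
Block sizes for λ = -3: [2, 1, 1, 1, 1]

Step 1 — from the characteristic polynomial, algebraic multiplicity of λ = -3 is 6. From dim ker(A − (-3)·I) = 5, there are exactly 5 Jordan blocks for λ = -3.
Step 2 — from the minimal polynomial, the factor (x + 3)^2 tells us the largest block for λ = -3 has size 2.
Step 3 — with total size 6, 5 blocks, and largest block 2, the block sizes (in nonincreasing order) are [2, 1, 1, 1, 1].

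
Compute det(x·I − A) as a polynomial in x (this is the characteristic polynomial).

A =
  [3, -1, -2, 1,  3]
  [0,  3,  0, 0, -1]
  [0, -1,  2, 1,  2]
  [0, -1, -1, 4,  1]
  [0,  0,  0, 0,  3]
x^5 - 15*x^4 + 90*x^3 - 270*x^2 + 405*x - 243

Expanding det(x·I − A) (e.g. by cofactor expansion or by noting that A is similar to its Jordan form J, which has the same characteristic polynomial as A) gives
  χ_A(x) = x^5 - 15*x^4 + 90*x^3 - 270*x^2 + 405*x - 243
which factors as (x - 3)^5. The eigenvalues (with algebraic multiplicities) are λ = 3 with multiplicity 5.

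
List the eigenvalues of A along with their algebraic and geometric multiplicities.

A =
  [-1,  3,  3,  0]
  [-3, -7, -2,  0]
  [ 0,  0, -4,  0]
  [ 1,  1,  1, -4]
λ = -4: alg = 4, geom = 2

Step 1 — factor the characteristic polynomial to read off the algebraic multiplicities:
  χ_A(x) = (x + 4)^4

Step 2 — compute geometric multiplicities via the rank-nullity identity g(λ) = n − rank(A − λI):
  rank(A − (-4)·I) = 2, so dim ker(A − (-4)·I) = n − 2 = 2

Summary:
  λ = -4: algebraic multiplicity = 4, geometric multiplicity = 2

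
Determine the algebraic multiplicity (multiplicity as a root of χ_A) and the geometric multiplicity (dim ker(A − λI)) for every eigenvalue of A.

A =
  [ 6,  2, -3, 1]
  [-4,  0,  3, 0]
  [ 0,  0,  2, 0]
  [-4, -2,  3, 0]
λ = 2: alg = 4, geom = 2

Step 1 — factor the characteristic polynomial to read off the algebraic multiplicities:
  χ_A(x) = (x - 2)^4

Step 2 — compute geometric multiplicities via the rank-nullity identity g(λ) = n − rank(A − λI):
  rank(A − (2)·I) = 2, so dim ker(A − (2)·I) = n − 2 = 2

Summary:
  λ = 2: algebraic multiplicity = 4, geometric multiplicity = 2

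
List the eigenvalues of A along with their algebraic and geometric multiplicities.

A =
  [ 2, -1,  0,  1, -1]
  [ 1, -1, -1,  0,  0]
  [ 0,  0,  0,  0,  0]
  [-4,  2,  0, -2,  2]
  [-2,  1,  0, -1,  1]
λ = 0: alg = 5, geom = 3

Step 1 — factor the characteristic polynomial to read off the algebraic multiplicities:
  χ_A(x) = x^5

Step 2 — compute geometric multiplicities via the rank-nullity identity g(λ) = n − rank(A − λI):
  rank(A − (0)·I) = 2, so dim ker(A − (0)·I) = n − 2 = 3

Summary:
  λ = 0: algebraic multiplicity = 5, geometric multiplicity = 3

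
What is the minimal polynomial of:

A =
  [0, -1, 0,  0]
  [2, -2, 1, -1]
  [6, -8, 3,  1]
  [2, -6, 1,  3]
x^4 - 4*x^3

The characteristic polynomial is χ_A(x) = x^3*(x - 4), so the eigenvalues are known. The minimal polynomial is
  m_A(x) = Π_λ (x − λ)^{k_λ}
where k_λ is the size of the *largest* Jordan block for λ (equivalently, the smallest k with (A − λI)^k v = 0 for every generalised eigenvector v of λ).

  λ = 0: largest Jordan block has size 3, contributing (x − 0)^3
  λ = 4: largest Jordan block has size 1, contributing (x − 4)

So m_A(x) = x^3*(x - 4) = x^4 - 4*x^3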